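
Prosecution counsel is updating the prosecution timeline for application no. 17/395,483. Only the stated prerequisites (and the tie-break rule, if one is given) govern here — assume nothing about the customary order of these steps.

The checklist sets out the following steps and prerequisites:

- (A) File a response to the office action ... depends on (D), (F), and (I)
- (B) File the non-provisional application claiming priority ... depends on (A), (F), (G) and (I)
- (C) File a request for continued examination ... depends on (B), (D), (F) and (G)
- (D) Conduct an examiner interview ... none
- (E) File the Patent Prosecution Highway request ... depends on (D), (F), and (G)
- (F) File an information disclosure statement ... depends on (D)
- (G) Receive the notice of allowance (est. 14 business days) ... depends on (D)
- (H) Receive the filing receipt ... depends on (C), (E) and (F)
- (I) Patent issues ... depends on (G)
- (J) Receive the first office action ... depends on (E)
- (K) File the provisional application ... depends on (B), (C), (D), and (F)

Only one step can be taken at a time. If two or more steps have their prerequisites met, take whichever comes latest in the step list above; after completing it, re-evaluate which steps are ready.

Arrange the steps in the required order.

(D) is the only step with nothing outstanding, so it goes first.
Now (G) and (F) have their prerequisites met. (G) is listed later, so (G) next.
Now (I) and (F) have their prerequisites met. (I) is listed later, so (I) next.
(F) needed (D), now all done → (F).
(E) and (A) are both available; (E) is listed later → (E).
(J) now also ready, so the ready set is {(J), (A)}; (J) is listed later → (J).
(A) needed (I), (F) and (D), now all done → (A).
That leaves (B) as the only ready step → (B).
That leaves (C) as the only ready step → (C).
(K) and (H) are both available; (K) is listed later → (K).
(H) is the only step now ready → (H).

(D) → (G) → (I) → (F) → (E) → (J) → (A) → (B) → (C) → (K) → (H)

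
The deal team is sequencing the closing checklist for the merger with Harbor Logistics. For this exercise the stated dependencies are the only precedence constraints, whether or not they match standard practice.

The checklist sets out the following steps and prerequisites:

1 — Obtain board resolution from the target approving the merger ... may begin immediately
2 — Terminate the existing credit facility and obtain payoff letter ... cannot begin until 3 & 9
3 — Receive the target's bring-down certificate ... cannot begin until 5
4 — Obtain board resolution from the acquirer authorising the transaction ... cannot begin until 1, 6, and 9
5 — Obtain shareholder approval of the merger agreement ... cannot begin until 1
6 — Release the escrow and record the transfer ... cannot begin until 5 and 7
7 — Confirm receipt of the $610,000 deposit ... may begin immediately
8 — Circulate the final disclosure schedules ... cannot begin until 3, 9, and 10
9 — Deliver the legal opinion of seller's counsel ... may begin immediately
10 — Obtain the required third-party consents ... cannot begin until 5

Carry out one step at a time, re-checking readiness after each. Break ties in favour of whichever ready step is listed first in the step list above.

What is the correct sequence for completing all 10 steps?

1, 5, 3, 7, 6, 9, 2, 4, 10, 8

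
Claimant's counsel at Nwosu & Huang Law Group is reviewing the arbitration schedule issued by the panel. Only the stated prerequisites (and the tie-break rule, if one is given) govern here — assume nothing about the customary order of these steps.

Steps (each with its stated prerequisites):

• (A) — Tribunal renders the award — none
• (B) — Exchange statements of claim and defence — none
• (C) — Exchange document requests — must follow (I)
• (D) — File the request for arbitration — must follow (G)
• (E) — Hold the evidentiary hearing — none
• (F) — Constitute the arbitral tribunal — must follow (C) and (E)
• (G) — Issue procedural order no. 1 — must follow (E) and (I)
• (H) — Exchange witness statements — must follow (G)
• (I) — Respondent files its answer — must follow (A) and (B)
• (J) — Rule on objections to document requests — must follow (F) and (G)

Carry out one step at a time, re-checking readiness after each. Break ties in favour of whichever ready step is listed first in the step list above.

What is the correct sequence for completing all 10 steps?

(A), (B), (E), (I), (C), (F), (G), (D), (H), (J)

Nothing is required for (A), (B) and (E). (A) is listed earlier → (A) first.
Now (B) and (E) have their prerequisites met. (B) is listed earlier, so (B) next.
(E) and (I) are both available; (E) is listed earlier → (E).
(I) needed (A) and (B), now all done → (I).
(C) and (G) are both available; (C) is listed earlier → (C).
Ready: (F) and (G). (F) is listed earlier → (F).
Next only (G) has its prerequisites met → (G).
(D), (H) and (J) are all available; (D) is listed earlier → (D).
(H) and (J) are both available; (H) is listed earlier → (H).
(J) is the only step now ready → (J).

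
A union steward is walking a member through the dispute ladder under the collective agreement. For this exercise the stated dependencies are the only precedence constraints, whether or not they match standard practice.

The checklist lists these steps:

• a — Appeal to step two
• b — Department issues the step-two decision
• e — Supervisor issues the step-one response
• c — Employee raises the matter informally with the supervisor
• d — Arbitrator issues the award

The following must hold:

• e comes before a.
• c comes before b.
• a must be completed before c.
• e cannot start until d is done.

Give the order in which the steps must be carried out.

Only d has no prerequisites, so it is first.
e needed d, now all done → e.
That leaves a as the only ready step → a.
Next only c has its prerequisites met → c.
b needed c, now all done → b.

d, e, a, c, b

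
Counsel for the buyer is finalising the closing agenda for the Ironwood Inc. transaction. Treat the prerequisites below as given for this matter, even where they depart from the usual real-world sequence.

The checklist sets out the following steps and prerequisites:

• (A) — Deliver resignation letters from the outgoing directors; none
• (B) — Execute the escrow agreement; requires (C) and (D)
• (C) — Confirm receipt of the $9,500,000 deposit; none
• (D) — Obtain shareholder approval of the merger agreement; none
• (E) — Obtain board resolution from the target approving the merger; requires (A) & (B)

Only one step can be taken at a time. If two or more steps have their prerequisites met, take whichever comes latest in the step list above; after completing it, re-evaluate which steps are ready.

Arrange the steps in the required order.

(D), (C), (B), (A), (E)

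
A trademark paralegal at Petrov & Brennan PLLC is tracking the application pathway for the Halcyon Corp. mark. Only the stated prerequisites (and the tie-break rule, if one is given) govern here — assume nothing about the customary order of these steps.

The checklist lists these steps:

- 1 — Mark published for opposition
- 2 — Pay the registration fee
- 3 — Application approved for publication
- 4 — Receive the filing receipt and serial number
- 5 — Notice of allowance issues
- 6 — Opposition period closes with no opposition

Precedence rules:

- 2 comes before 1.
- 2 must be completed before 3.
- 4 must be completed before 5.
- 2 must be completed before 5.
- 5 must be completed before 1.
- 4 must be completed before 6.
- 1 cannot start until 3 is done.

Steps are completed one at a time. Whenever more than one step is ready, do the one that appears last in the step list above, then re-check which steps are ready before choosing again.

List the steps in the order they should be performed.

4, 6, 2, 5, 3, 1

Nothing is required for 4 and 2. 4 is listed later → 4 first.
6 and 2 are both available; 6 is listed later → 6.
Next only 2 has its prerequisites met → 2.
5 and 3 are both available; 5 is listed later → 5.
3 is the only step now ready → 3.
1 needed 5, 3 and 2, now all done → 1.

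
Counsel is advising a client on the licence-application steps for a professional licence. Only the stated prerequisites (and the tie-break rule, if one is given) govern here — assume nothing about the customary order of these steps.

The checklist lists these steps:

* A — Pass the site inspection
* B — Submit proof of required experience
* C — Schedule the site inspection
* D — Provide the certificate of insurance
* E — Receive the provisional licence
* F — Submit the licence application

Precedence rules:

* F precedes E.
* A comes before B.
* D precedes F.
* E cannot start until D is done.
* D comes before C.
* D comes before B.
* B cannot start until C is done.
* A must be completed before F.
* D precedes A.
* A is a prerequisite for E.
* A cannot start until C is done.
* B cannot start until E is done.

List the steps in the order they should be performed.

D, C, A, F, E, B

D is the only step with nothing outstanding, so it goes first.
C needed D, now all done → C.
A needed C and D, now all done → A.
F is the only step now ready → F.
E is the only step now ready → E.
B is the only step now ready → B.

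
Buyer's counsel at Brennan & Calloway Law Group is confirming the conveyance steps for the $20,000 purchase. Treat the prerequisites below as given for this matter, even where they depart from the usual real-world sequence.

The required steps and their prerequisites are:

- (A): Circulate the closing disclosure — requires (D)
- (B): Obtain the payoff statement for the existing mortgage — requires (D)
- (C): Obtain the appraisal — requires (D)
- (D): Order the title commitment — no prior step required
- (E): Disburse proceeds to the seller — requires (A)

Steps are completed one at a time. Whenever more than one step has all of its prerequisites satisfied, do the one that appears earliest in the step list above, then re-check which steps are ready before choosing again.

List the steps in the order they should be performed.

(D) is the only step with nothing outstanding, so it goes first.
Now (A), (B) and (C) have their prerequisites met. (A) is listed earlier, so (A) next.
Now (B), (C) and (E) have their prerequisites met. (B) is listed earlier, so (B) next.
Now (C) and (E) have their prerequisites met. (C) is listed earlier, so (C) next.
(E) needed (A), now all done → (E).

(D), (A), (B), (C), (E)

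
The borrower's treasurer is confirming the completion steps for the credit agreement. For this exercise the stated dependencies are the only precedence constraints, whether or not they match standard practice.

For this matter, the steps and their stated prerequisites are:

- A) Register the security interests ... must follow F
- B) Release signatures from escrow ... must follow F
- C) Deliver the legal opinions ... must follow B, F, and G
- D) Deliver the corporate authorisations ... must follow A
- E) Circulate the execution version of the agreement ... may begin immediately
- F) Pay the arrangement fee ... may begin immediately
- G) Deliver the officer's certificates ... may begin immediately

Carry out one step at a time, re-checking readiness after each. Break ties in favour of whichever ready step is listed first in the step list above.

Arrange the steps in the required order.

E, F, A, B, D, G, C

Nothing is required for E, F and G. E is listed earlier → E first.
Ready: F and G. F is listed earlier → F.
A and B now also ready, so the ready set is {A, B, G}; A is listed earlier → A.
B, D and G are all available; B is listed earlier → B.
D and G are both available; D is listed earlier → D.
Next only G has its prerequisites met → G.
C is the only step now ready → C.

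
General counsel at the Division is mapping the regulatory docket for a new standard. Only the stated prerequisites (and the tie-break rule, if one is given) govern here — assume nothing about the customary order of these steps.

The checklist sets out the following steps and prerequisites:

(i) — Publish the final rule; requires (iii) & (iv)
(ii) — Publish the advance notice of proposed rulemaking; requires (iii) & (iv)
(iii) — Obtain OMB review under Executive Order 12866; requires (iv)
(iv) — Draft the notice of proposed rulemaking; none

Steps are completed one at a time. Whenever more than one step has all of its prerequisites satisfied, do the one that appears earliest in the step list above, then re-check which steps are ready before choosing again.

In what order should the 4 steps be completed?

(iv), (iii), (i), (ii)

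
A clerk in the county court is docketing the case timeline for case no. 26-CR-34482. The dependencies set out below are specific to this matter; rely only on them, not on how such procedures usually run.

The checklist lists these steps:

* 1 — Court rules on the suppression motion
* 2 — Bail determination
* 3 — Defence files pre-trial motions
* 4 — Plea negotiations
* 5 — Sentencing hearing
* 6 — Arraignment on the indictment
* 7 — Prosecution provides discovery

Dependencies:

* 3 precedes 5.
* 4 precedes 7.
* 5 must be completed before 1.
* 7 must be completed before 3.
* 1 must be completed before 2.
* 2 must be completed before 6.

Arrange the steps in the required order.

4, 7, 3, 5, 1, 2, 6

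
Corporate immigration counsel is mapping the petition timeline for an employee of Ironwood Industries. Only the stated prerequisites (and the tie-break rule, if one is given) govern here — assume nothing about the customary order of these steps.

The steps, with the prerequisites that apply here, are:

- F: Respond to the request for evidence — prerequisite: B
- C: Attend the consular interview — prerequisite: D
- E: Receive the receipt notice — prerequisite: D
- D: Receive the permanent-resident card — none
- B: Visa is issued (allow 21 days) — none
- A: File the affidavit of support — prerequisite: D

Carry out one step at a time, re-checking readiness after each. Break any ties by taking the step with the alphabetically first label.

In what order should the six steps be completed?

Nothing is required for B and D. B has the earlier label → B first.
F now also ready, so the ready set is {D, F}; D has the earlier label → D.
A, C and E now also ready, so the ready set is {A, C, E, F}; A has the earlier label → A.
Now C, E and F have their prerequisites met. C has the earlier label, so C next.
E and F are both available; E has the earlier label → E.
Next only F has its prerequisites met → F.

B, D, A, C, E, F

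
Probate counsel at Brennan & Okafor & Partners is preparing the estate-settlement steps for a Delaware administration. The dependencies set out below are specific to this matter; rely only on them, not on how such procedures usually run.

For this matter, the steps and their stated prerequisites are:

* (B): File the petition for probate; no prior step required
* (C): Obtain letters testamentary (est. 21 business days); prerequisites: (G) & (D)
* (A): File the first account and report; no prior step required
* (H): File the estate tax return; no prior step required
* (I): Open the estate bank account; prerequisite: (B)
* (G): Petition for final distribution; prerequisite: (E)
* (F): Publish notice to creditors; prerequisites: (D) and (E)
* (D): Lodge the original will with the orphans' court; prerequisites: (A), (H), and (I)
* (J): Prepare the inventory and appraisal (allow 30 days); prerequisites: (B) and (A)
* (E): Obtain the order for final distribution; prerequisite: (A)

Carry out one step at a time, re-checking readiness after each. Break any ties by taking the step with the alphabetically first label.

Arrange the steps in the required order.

(A), (B), (E), (G), (H), (I), (D), (C), (F), (J)

Nothing is required for (A), (B) and (H). (A) has the earlier label → (A) first.
Now (B), (E) and (H) have their prerequisites met. (B) has the earlier label, so (B) next.
Ready: (E), (H), (I) and (J). (E) has the earlier label → (E).
(G) now also ready, so the ready set is {(G), (H), (I), (J)}; (G) has the earlier label → (G).
Ready: (H), (I) and (J). (H) has the earlier label → (H).
(I) and (J) are both available; (I) has the earlier label → (I).
(D) and (J) are both available; (D) has the earlier label → (D).
Ready: (C), (F) and (J). (C) has the earlier label → (C).
Ready: (F) and (J). (F) has the earlier label → (F).
That leaves (J) as the only ready step → (J).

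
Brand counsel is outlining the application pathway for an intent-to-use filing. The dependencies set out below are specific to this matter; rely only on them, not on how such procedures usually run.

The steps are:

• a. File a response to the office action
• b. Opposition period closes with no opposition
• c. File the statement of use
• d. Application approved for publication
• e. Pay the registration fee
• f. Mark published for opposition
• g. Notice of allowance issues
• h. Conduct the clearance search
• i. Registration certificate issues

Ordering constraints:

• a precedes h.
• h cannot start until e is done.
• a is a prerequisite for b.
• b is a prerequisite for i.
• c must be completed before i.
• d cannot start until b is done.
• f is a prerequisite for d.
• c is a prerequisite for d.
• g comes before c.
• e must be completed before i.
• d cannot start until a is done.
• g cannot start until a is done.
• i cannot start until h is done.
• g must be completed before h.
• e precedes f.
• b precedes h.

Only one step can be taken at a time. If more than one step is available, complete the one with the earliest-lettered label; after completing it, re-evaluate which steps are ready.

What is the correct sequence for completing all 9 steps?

a → b → e → f → g → c → d → h → i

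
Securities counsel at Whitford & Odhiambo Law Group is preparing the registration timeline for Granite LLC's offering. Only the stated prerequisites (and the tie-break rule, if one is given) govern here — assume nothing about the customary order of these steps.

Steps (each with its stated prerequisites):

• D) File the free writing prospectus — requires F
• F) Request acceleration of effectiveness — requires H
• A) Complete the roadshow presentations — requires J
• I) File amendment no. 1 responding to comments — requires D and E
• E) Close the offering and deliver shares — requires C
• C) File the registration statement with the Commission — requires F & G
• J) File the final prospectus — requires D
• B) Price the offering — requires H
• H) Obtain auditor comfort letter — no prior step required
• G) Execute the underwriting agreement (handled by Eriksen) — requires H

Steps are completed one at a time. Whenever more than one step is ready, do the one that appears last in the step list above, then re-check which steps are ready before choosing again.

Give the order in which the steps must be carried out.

Only H has no prerequisites, so it is first.
Ready: G, B and F. G is listed later → G.
Ready: B and F. B is listed later → B.
F needed H, now all done → F.
Now C and D have their prerequisites met. C is listed later, so C next.
Now E and D have their prerequisites met. E is listed later, so E next.
D needed F, now all done → D.
J and I are both available; J is listed later → J.
Now I and A have their prerequisites met. I is listed later, so I next.
A needed J, now all done → A.

H G B F C E D J I A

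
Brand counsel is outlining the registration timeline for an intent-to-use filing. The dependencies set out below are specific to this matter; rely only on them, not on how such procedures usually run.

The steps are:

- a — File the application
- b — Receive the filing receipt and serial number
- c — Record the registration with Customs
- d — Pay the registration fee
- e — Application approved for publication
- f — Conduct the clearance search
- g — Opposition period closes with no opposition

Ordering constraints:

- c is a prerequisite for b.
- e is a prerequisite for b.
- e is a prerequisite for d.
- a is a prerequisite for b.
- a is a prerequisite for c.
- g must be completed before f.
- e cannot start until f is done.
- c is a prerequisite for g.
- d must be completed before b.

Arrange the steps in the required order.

a, c, g, f, e, d, b

a has no prerequisites → a first.
c needed a, now all done → c.
g is the only step now ready → g.
f needed g, now all done → f.
e needed f, now all done → e.
d is the only step now ready → d.
Next only b has its prerequisites met → b.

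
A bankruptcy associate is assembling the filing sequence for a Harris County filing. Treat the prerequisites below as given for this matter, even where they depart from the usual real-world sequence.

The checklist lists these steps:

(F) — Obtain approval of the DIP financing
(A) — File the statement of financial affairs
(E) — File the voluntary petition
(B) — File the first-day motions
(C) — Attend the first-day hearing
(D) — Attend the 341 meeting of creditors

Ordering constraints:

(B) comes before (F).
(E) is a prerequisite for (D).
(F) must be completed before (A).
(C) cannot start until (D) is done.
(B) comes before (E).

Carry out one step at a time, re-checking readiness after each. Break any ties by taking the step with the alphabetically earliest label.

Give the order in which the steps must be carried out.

(B), (E), (D), (C), (F), (A)

(B) is the only step with nothing outstanding, so it goes first.
Ready: (E) and (F). (E) has the earlier label → (E).
(D) now also ready, so the ready set is {(D), (F)}; (D) has the earlier label → (D).
(C) now also ready, so the ready set is {(C), (F)}; (C) has the earlier label → (C).
(F) needed (B), now all done → (F).
(A) needed (F), now all done → (A).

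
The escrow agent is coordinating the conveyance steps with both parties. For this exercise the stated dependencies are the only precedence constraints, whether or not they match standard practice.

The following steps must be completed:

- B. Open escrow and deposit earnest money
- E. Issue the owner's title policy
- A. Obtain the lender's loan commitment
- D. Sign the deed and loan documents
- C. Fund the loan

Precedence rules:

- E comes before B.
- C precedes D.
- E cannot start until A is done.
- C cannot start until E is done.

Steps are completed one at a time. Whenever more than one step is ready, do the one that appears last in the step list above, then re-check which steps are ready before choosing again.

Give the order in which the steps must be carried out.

A has no prerequisites → A first.
That leaves E as the only ready step → E.
Ready: C and B. C is listed later → C.
D and B are both available; D is listed later → D.
That leaves B as the only ready step → B.

A E C D B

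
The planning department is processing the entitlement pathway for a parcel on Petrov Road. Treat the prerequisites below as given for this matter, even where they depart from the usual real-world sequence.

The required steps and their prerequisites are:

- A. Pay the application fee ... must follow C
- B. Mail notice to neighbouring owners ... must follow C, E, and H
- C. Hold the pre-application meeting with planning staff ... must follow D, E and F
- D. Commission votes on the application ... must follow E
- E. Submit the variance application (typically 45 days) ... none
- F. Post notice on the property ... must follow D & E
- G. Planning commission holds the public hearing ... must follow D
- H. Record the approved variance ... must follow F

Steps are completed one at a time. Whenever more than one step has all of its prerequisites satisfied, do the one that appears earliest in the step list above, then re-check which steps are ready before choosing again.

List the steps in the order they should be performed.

E → D → F → C → A → G → H → B

E has no prerequisites → E first.
That leaves D as the only ready step → D.
F and G are both available; F is listed earlier → F.
C, G and H are all available; C is listed earlier → C.
A now also ready, so the ready set is {A, G, H}; A is listed earlier → A.
G and H are both available; G is listed earlier → G.
That leaves H as the only ready step → H.
B is the only step now ready → B.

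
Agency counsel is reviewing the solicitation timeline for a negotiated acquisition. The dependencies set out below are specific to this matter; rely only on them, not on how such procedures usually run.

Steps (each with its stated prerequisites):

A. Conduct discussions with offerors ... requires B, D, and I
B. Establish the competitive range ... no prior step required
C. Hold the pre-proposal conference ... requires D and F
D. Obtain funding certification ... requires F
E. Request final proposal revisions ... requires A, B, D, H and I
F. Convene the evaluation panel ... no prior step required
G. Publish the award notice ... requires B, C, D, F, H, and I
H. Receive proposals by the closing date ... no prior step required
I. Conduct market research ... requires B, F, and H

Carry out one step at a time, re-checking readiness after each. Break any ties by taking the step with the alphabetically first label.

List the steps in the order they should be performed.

B, F, D, C, H, I, A, E, G

Nothing is required for B, F and H. B has the earlier label → B first.
Ready: F and H. F has the earlier label → F.
D now also ready, so the ready set is {D, H}; D has the earlier label → D.
C now also ready, so the ready set is {C, H}; C has the earlier label → C.
Next only H has its prerequisites met → H.
I needed B, F and H, now all done → I.
Now A and G have their prerequisites met. A has the earlier label, so A next.
E now also ready, so the ready set is {E, G}; E has the earlier label → E.
G is the only step now ready → G.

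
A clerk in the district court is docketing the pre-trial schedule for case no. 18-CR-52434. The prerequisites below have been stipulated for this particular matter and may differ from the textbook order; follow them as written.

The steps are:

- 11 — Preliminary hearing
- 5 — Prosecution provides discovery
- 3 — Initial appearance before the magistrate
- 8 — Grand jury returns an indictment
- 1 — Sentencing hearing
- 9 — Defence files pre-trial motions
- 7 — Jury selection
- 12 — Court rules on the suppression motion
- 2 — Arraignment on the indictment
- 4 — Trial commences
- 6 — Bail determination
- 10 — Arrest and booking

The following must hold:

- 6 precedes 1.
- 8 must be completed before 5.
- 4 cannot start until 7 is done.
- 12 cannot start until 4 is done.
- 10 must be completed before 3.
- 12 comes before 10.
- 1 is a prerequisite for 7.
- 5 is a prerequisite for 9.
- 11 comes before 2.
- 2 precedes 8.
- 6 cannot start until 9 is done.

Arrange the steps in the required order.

11 is the only step with nothing outstanding, so it goes first.
2 needed 11, now all done → 2.
8 needed 2, now all done → 8.
Next only 5 has its prerequisites met → 5.
9 needed 5, now all done → 9.
Next only 6 has its prerequisites met → 6.
1 needed 6, now all done → 1.
7 is the only step now ready → 7.
Next only 4 has its prerequisites met → 4.
12 is the only step now ready → 12.
Next only 10 has its prerequisites met → 10.
Next only 3 has its prerequisites met → 3.

11, 2, 8, 5, 9, 6, 1, 7, 4, 12, 10, 3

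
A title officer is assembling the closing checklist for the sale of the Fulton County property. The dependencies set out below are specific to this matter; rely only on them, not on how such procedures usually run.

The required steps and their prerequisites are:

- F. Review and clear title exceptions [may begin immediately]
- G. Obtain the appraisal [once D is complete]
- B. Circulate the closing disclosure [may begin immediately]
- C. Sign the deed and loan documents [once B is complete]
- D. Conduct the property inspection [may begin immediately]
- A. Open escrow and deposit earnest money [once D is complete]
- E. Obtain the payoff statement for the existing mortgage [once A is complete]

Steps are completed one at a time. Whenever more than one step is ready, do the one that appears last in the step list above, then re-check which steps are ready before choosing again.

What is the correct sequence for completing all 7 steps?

D A E B C G F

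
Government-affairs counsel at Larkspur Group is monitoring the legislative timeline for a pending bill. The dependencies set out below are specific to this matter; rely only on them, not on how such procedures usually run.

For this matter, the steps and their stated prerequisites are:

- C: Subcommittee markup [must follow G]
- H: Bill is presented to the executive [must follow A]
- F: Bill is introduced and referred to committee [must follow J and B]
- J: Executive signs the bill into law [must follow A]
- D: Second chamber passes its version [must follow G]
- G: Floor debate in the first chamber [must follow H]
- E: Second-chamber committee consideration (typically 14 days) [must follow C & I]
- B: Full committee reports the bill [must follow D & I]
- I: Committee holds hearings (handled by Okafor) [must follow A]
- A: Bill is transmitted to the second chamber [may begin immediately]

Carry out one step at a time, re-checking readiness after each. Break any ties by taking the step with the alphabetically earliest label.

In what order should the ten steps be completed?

A has no prerequisites → A first.
H, I and J are all available; H has the earlier label → H.
Now G, I and J have their prerequisites met. G has the earlier label, so G next.
Ready: C, D, I and J. C has the earlier label → C.
Ready: D, I and J. D has the earlier label → D.
Now I and J have their prerequisites met. I has the earlier label, so I next.
B and E now also ready, so the ready set is {B, E, J}; B has the earlier label → B.
E and J are both available; E has the earlier label → E.
Next only J has its prerequisites met → J.
F needed B and J, now all done → F.

A, H, G, C, D, I, B, E, J, F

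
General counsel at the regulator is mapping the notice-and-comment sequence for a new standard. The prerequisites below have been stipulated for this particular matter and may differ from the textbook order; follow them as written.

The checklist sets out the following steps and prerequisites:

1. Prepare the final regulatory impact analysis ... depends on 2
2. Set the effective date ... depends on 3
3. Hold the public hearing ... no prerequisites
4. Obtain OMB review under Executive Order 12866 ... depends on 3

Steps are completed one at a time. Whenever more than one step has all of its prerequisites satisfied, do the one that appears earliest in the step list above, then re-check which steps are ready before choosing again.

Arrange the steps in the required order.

Only 3 has no prerequisites, so it is first.
2 and 4 are both available; 2 is listed earlier → 2.
1 now also ready, so the ready set is {1, 4}; 1 is listed earlier → 1.
4 needed 3, now all done → 4.

3 2 1 4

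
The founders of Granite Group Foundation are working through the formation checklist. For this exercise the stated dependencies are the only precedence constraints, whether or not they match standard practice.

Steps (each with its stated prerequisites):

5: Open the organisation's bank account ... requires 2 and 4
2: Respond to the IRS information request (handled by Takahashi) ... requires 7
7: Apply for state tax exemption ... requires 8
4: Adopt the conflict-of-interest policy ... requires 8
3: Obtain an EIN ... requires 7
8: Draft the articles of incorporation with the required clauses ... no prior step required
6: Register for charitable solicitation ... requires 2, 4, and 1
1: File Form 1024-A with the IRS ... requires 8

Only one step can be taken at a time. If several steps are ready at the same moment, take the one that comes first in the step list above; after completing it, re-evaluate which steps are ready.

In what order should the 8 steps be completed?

8 7 2 4 5 3 1 6

8 has no prerequisites → 8 first.
Ready: 7, 4 and 1. 7 is listed earlier → 7.
2, 4, 3 and 1 are all available; 2 is listed earlier → 2.
4, 3 and 1 are all available; 4 is listed earlier → 4.
Ready: 5, 3 and 1. 5 is listed earlier → 5.
3 and 1 are both available; 3 is listed earlier → 3.
1 needed 8, now all done → 1.
6 needed 2, 4 and 1, now all done → 6.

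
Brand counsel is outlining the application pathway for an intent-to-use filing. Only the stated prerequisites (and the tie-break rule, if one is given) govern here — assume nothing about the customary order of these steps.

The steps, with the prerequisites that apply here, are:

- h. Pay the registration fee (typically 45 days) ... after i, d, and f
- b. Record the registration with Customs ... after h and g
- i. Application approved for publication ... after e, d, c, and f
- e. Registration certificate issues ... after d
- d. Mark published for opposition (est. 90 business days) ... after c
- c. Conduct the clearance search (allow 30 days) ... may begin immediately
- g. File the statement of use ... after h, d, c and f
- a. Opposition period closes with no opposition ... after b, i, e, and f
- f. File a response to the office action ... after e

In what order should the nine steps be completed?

c has no prerequisites → c first.
d is the only step now ready → d.
Next only e has its prerequisites met → e.
f needed e, now all done → f.
i needed e, d, c and f, now all done → i.
h is the only step now ready → h.
g needed h, d, c and f, now all done → g.
That leaves b as the only ready step → b.
a needed b, i, e and f, now all done → a.

c d e f i h g b a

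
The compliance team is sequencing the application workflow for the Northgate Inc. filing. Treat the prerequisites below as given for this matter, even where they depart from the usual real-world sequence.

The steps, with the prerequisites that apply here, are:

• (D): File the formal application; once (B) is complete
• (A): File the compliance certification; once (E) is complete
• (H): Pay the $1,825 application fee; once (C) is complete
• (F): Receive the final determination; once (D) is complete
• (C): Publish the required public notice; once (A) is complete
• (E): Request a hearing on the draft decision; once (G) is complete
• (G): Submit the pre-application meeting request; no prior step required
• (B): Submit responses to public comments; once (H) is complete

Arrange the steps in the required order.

(G) (E) (A) (C) (H) (B) (D) (F)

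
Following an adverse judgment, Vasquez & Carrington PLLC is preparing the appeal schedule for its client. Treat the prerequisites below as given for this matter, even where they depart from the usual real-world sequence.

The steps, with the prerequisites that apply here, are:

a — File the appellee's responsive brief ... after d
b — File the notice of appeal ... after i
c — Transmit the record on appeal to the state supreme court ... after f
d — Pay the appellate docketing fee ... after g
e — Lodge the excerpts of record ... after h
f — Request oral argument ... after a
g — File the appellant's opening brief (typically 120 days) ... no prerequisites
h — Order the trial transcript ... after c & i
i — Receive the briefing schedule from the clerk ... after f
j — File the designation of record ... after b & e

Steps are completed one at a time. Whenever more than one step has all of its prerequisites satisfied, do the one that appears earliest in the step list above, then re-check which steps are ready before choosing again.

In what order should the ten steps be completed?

g is the only step with nothing outstanding, so it goes first.
d needed g, now all done → d.
a needed d, now all done → a.
f needed a, now all done → f.
Ready: c and i. c is listed earlier → c.
That leaves i as the only ready step → i.
Ready: b and h. b is listed earlier → b.
h needed c and i, now all done → h.
That leaves e as the only ready step → e.
j needed b and e, now all done → j.

g, d, a, f, c, i, b, h, e, j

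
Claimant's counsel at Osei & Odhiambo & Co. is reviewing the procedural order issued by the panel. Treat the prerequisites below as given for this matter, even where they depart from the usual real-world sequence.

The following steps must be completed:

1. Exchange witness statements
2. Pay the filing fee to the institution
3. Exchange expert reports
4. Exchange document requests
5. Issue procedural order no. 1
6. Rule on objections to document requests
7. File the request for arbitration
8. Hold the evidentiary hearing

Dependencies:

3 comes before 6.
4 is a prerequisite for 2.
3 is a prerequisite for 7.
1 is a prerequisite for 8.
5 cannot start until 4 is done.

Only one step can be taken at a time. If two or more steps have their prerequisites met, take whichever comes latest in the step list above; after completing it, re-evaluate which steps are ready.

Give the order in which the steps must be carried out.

4 5 3 7 6 2 1 8

Nothing is required for 4, 3 and 1. 4 is listed later → 4 first.
5 and 2 now also ready, so the ready set is {5, 3, 2, 1}; 5 is listed later → 5.
Ready: 3, 2 and 1. 3 is listed later → 3.
7 and 6 now also ready, so the ready set is {7, 6, 2, 1}; 7 is listed later → 7.
Now 6, 2 and 1 have their prerequisites met. 6 is listed later, so 6 next.
Now 2 and 1 have their prerequisites met. 2 is listed later, so 2 next.
Next only 1 has its prerequisites met → 1.
Next only 8 has its prerequisites met → 8.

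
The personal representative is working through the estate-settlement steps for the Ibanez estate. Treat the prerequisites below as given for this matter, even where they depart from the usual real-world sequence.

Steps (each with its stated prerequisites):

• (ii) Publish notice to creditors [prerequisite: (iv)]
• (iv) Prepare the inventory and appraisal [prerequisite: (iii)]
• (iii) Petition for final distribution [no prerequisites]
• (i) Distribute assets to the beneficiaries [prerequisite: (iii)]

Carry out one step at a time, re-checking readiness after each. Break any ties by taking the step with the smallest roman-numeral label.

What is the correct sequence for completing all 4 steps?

(iii), (i), (iv), (ii)

Only (iii) has no prerequisites, so it is first.
Now (i) and (iv) have their prerequisites met. (i) has the earlier label, so (i) next.
Next only (iv) has its prerequisites met → (iv).
(ii) needed (iv), now all done → (ii).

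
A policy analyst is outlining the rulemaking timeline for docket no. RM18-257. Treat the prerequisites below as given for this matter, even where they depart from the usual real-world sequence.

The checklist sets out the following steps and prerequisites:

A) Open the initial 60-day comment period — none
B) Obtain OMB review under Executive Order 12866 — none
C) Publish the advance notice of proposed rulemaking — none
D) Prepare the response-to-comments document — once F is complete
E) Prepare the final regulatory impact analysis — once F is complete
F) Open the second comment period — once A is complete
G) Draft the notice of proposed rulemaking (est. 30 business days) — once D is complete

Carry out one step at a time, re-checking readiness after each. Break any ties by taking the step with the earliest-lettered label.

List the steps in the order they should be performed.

A, B and C have no prerequisites; A has the earlier label, so A is first.
F now also ready, so the ready set is {B, C, F}; B has the earlier label → B.
C and F are both available; C has the earlier label → C.
Next only F has its prerequisites met → F.
D and E are both available; D has the earlier label → D.
Now E and G have their prerequisites met. E has the earlier label, so E next.
G needed D, now all done → G.

A → B → C → F → D → E → G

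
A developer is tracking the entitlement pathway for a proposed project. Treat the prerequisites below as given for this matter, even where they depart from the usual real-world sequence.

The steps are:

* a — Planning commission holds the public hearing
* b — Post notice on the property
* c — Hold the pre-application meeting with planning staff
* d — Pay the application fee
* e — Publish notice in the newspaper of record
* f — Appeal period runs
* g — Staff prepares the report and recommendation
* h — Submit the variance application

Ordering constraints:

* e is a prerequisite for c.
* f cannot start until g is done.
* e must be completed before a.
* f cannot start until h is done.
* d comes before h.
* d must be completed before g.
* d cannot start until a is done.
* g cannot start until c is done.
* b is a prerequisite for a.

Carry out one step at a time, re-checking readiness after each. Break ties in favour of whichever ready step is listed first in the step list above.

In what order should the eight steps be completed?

Nothing is required for b and e. b is listed earlier → b first.
That leaves e as the only ready step → e.
a and c are both available; a is listed earlier → a.
Now c and d have their prerequisites met. c is listed earlier, so c next.
Next only d has its prerequisites met → d.
g and h are both available; g is listed earlier → g.
h is the only step now ready → h.
f needed g and h, now all done → f.

b, e, a, c, d, g, h, f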